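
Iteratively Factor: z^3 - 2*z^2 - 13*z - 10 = (z - 5)*(z^2 + 3*z + 2) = (z - 5)*(z + 2)*(z + 1)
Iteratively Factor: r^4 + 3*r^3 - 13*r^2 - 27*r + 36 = (r + 4)*(r^3 - r^2 - 9*r + 9) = (r - 3)*(r + 4)*(r^2 + 2*r - 3) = (r - 3)*(r - 1)*(r + 4)*(r + 3)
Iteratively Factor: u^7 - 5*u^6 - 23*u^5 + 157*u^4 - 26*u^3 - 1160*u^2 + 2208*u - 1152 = (u - 2)*(u^6 - 3*u^5 - 29*u^4 + 99*u^3 + 172*u^2 - 816*u + 576) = (u - 2)*(u + 4)*(u^5 - 7*u^4 - u^3 + 103*u^2 - 240*u + 144) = (u - 2)*(u + 4)^2*(u^4 - 11*u^3 + 43*u^2 - 69*u + 36) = (u - 2)*(u - 1)*(u + 4)^2*(u^3 - 10*u^2 + 33*u - 36) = (u - 3)*(u - 2)*(u - 1)*(u + 4)^2*(u^2 - 7*u + 12) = (u - 4)*(u - 3)*(u - 2)*(u - 1)*(u + 4)^2*(u - 3)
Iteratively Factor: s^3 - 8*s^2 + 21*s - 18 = (s - 2)*(s^2 - 6*s + 9) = (s - 3)*(s - 2)*(s - 3)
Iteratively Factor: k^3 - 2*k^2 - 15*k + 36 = (k - 3)*(k^2 + k - 12) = (k - 3)*(k + 4)*(k - 3)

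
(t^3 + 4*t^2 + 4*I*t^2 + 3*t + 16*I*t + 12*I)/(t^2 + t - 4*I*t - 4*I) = (t^2 + t*(3 + 4*I) + 12*I)/(t - 4*I)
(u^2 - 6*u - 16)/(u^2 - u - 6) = (u - 8)/(u - 3)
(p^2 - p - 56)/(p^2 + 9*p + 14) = (p - 8)/(p + 2)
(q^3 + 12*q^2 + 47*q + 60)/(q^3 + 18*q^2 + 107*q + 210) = (q^2 + 7*q + 12)/(q^2 + 13*q + 42)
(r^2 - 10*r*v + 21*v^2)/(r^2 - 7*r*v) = (r - 3*v)/r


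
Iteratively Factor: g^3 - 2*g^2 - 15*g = (g - 5)*(g^2 + 3*g) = g*(g - 5)*(g + 3)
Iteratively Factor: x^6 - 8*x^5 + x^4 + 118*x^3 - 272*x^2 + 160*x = (x - 1)*(x^5 - 7*x^4 - 6*x^3 + 112*x^2 - 160*x) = (x - 4)*(x - 1)*(x^4 - 3*x^3 - 18*x^2 + 40*x) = (x - 4)*(x - 2)*(x - 1)*(x^3 - x^2 - 20*x) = (x - 4)*(x - 2)*(x - 1)*(x + 4)*(x^2 - 5*x) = x*(x - 4)*(x - 2)*(x - 1)*(x + 4)*(x - 5)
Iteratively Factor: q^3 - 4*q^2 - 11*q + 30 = (q + 3)*(q^2 - 7*q + 10) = (q - 5)*(q + 3)*(q - 2)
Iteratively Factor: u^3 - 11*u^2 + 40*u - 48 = (u - 3)*(u^2 - 8*u + 16) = (u - 4)*(u - 3)*(u - 4)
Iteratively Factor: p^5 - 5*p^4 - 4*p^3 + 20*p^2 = (p - 2)*(p^4 - 3*p^3 - 10*p^2) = p*(p - 2)*(p^3 - 3*p^2 - 10*p) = p*(p - 2)*(p + 2)*(p^2 - 5*p) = p*(p - 5)*(p - 2)*(p + 2)*(p)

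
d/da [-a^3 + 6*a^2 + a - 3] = -3*a^2 + 12*a + 1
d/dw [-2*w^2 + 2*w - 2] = 2 - 4*w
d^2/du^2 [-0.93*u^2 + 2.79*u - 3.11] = -1.86000000000000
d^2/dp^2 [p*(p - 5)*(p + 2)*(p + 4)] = 12*p^2 + 6*p - 44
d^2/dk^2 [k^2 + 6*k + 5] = 2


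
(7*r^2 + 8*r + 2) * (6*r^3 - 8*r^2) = 42*r^5 - 8*r^4 - 52*r^3 - 16*r^2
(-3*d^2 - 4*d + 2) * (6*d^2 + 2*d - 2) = -18*d^4 - 30*d^3 + 10*d^2 + 12*d - 4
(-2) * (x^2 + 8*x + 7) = -2*x^2 - 16*x - 14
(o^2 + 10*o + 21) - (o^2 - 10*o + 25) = 20*o - 4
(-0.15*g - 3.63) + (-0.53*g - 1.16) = -0.68*g - 4.79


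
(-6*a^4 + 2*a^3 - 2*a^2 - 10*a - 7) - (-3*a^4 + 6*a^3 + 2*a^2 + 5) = -3*a^4 - 4*a^3 - 4*a^2 - 10*a - 12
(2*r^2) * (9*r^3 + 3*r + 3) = 18*r^5 + 6*r^3 + 6*r^2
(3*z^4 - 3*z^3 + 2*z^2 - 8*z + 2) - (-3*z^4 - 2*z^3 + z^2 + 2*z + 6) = 6*z^4 - z^3 + z^2 - 10*z - 4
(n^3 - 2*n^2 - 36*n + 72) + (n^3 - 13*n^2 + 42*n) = 2*n^3 - 15*n^2 + 6*n + 72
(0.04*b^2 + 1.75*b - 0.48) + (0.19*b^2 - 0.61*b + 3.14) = 0.23*b^2 + 1.14*b + 2.66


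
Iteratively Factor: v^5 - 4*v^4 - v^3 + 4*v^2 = (v + 1)*(v^4 - 5*v^3 + 4*v^2) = v*(v + 1)*(v^3 - 5*v^2 + 4*v) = v^2*(v + 1)*(v^2 - 5*v + 4) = v^2*(v - 1)*(v + 1)*(v - 4)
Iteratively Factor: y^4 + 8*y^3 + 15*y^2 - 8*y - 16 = (y - 1)*(y^3 + 9*y^2 + 24*y + 16) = (y - 1)*(y + 4)*(y^2 + 5*y + 4) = (y - 1)*(y + 4)^2*(y + 1)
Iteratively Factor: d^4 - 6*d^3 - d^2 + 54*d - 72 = (d - 2)*(d^3 - 4*d^2 - 9*d + 36) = (d - 4)*(d - 2)*(d^2 - 9) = (d - 4)*(d - 2)*(d + 3)*(d - 3)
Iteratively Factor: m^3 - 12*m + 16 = (m - 2)*(m^2 + 2*m - 8) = (m - 2)^2*(m + 4)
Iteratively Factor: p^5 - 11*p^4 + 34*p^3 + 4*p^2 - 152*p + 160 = (p + 2)*(p^4 - 13*p^3 + 60*p^2 - 116*p + 80) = (p - 2)*(p + 2)*(p^3 - 11*p^2 + 38*p - 40) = (p - 2)^2*(p + 2)*(p^2 - 9*p + 20) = (p - 5)*(p - 2)^2*(p + 2)*(p - 4)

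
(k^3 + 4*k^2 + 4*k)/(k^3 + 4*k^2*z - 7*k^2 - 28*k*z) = (k^2 + 4*k + 4)/(k^2 + 4*k*z - 7*k - 28*z)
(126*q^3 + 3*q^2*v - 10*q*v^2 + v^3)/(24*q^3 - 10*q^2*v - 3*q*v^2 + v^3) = (42*q^2 - 13*q*v + v^2)/(8*q^2 - 6*q*v + v^2)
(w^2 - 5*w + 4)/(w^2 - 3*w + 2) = (w - 4)/(w - 2)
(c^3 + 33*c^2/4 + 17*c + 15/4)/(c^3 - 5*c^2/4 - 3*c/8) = 2*(c^2 + 8*c + 15)/(c*(2*c - 3))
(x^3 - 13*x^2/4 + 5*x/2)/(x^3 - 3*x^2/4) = (4*x^2 - 13*x + 10)/(x*(4*x - 3))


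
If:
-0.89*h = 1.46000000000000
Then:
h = -1.64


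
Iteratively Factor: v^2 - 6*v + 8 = (v - 2)*(v - 4)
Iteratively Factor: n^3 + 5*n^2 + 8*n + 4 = (n + 2)*(n^2 + 3*n + 2) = (n + 2)^2*(n + 1)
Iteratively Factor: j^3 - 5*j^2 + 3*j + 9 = (j - 3)*(j^2 - 2*j - 3) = (j - 3)*(j + 1)*(j - 3)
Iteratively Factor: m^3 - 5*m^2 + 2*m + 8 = (m - 4)*(m^2 - m - 2) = (m - 4)*(m - 2)*(m + 1)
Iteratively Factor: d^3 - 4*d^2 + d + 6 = (d + 1)*(d^2 - 5*d + 6) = (d - 3)*(d + 1)*(d - 2)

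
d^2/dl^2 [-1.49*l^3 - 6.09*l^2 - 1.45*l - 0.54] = -8.94*l - 12.18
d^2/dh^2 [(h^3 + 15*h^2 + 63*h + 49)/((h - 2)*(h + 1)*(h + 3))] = 2*(13*h^3 + 165*h^2 + 399*h + 463)/(h^6 + 3*h^5 - 15*h^4 - 35*h^3 + 90*h^2 + 108*h - 216)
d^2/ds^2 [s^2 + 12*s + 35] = 2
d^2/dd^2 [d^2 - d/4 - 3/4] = 2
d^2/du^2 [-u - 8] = 0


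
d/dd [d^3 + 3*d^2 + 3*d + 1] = 3*d^2 + 6*d + 3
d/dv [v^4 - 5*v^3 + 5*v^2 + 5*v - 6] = 4*v^3 - 15*v^2 + 10*v + 5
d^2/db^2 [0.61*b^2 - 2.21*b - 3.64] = 1.22000000000000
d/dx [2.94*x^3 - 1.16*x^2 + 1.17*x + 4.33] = 8.82*x^2 - 2.32*x + 1.17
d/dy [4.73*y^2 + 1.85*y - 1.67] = 9.46*y + 1.85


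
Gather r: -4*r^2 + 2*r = -4*r^2 + 2*r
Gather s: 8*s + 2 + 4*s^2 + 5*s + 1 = 4*s^2 + 13*s + 3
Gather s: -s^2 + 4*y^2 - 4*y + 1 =-s^2 + 4*y^2 - 4*y + 1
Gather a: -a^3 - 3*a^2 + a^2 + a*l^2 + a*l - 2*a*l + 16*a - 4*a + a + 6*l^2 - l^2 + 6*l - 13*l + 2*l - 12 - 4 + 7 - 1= -a^3 - 2*a^2 + a*(l^2 - l + 13) + 5*l^2 - 5*l - 10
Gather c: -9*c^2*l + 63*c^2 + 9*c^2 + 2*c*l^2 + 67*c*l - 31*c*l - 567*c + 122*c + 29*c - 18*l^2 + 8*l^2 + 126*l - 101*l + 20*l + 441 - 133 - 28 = c^2*(72 - 9*l) + c*(2*l^2 + 36*l - 416) - 10*l^2 + 45*l + 280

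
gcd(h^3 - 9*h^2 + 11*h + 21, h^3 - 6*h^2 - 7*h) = h^2 - 6*h - 7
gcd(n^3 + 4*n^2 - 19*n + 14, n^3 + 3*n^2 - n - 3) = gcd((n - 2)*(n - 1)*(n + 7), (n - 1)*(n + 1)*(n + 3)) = n - 1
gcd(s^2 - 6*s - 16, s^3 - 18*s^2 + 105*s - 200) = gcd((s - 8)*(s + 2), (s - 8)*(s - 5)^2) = s - 8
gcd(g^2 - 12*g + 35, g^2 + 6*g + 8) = 1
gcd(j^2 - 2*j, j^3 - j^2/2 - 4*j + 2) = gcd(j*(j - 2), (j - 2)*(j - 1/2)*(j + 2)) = j - 2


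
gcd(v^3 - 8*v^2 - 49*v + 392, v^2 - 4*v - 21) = v - 7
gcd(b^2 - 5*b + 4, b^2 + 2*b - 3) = b - 1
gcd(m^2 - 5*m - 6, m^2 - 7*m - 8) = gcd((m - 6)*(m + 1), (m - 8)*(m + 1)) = m + 1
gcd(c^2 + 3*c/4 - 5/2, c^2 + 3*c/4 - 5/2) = c^2 + 3*c/4 - 5/2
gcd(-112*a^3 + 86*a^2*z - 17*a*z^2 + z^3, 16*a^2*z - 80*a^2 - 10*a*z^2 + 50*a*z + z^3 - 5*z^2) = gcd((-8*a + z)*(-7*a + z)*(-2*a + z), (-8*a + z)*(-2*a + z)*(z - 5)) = 16*a^2 - 10*a*z + z^2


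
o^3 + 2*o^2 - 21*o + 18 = (o - 3)*(o - 1)*(o + 6)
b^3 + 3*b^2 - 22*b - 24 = (b - 4)*(b + 1)*(b + 6)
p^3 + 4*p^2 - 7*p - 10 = (p - 2)*(p + 1)*(p + 5)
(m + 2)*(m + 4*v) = m^2 + 4*m*v + 2*m + 8*v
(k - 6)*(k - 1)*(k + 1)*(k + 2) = k^4 - 4*k^3 - 13*k^2 + 4*k + 12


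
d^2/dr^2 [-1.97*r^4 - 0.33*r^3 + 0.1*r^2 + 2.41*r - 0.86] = -23.64*r^2 - 1.98*r + 0.2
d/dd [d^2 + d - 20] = 2*d + 1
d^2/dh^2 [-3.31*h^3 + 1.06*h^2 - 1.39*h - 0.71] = 2.12 - 19.86*h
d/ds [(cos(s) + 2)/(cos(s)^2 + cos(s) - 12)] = (cos(s)^2 + 4*cos(s) + 14)*sin(s)/(cos(s)^2 + cos(s) - 12)^2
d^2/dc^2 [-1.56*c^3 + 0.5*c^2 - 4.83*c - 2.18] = 1.0 - 9.36*c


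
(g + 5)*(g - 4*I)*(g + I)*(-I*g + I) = -I*g^4 - 3*g^3 - 4*I*g^3 - 12*g^2 + I*g^2 + 15*g - 16*I*g + 20*I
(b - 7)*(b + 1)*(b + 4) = b^3 - 2*b^2 - 31*b - 28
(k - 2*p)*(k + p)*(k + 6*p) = k^3 + 5*k^2*p - 8*k*p^2 - 12*p^3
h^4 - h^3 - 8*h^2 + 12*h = h*(h - 2)^2*(h + 3)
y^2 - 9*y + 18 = (y - 6)*(y - 3)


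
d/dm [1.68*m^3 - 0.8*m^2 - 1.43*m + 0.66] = 5.04*m^2 - 1.6*m - 1.43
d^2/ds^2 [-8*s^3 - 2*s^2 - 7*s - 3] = -48*s - 4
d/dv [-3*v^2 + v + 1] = 1 - 6*v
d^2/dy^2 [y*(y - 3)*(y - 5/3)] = 6*y - 28/3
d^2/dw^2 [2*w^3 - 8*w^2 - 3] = 12*w - 16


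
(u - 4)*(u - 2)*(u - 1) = u^3 - 7*u^2 + 14*u - 8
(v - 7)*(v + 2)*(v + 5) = v^3 - 39*v - 70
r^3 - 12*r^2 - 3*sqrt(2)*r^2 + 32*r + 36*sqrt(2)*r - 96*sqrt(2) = (r - 8)*(r - 4)*(r - 3*sqrt(2))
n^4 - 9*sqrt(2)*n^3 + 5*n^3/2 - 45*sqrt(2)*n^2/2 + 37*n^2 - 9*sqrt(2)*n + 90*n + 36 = (n + 1/2)*(n + 2)*(n - 6*sqrt(2))*(n - 3*sqrt(2))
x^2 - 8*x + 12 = (x - 6)*(x - 2)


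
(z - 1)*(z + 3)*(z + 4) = z^3 + 6*z^2 + 5*z - 12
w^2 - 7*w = w*(w - 7)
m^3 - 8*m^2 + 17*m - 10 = (m - 5)*(m - 2)*(m - 1)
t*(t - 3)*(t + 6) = t^3 + 3*t^2 - 18*t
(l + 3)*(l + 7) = l^2 + 10*l + 21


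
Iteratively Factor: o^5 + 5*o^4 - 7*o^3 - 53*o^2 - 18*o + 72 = (o + 4)*(o^4 + o^3 - 11*o^2 - 9*o + 18) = (o + 3)*(o + 4)*(o^3 - 2*o^2 - 5*o + 6) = (o - 1)*(o + 3)*(o + 4)*(o^2 - o - 6) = (o - 3)*(o - 1)*(o + 3)*(o + 4)*(o + 2)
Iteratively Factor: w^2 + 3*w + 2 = (w + 1)*(w + 2)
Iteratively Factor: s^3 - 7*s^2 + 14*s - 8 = (s - 4)*(s^2 - 3*s + 2) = (s - 4)*(s - 2)*(s - 1)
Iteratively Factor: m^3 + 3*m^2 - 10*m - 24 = (m + 4)*(m^2 - m - 6) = (m + 2)*(m + 4)*(m - 3)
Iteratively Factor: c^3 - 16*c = (c - 4)*(c^2 + 4*c) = c*(c - 4)*(c + 4)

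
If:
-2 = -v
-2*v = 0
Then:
No Solution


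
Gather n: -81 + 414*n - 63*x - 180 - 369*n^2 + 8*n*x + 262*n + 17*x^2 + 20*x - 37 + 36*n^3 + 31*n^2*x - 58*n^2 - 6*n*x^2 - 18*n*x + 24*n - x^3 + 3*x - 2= 36*n^3 + n^2*(31*x - 427) + n*(-6*x^2 - 10*x + 700) - x^3 + 17*x^2 - 40*x - 300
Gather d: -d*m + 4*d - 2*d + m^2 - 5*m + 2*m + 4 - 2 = d*(2 - m) + m^2 - 3*m + 2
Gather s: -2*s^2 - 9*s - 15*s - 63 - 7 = -2*s^2 - 24*s - 70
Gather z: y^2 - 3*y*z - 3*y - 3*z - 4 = y^2 - 3*y + z*(-3*y - 3) - 4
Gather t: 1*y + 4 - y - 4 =0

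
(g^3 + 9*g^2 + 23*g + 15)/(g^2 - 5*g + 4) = (g^3 + 9*g^2 + 23*g + 15)/(g^2 - 5*g + 4)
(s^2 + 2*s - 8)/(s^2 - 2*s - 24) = (s - 2)/(s - 6)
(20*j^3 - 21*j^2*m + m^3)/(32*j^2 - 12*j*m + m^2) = (5*j^2 - 4*j*m - m^2)/(8*j - m)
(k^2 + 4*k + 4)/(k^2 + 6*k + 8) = (k + 2)/(k + 4)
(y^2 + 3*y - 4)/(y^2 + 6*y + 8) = (y - 1)/(y + 2)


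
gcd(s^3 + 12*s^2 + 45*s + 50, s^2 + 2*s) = s + 2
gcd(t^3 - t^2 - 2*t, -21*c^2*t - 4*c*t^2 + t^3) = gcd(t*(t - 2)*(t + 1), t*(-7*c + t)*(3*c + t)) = t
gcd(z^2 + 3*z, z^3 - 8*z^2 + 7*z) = z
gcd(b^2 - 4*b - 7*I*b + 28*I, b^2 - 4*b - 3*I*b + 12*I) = b - 4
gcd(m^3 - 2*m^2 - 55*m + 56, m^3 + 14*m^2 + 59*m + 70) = m + 7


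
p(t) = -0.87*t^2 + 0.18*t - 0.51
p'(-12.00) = 21.06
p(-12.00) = -127.95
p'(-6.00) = 10.62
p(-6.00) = -32.91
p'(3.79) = -6.41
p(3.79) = -12.32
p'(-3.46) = 6.20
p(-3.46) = -11.55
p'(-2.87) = 5.17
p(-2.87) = -8.19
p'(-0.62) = 1.26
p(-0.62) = -0.96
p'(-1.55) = 2.88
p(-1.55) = -2.88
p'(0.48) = -0.66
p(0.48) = -0.62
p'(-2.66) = 4.81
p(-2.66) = -7.14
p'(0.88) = -1.35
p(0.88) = -1.03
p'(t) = 0.18 - 1.74*t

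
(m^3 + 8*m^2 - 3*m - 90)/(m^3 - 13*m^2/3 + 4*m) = 3*(m^2 + 11*m + 30)/(m*(3*m - 4))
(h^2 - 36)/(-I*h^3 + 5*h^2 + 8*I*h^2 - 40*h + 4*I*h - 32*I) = I*(h^2 - 36)/(h^3 + h^2*(-8 + 5*I) - 4*h*(1 + 10*I) + 32)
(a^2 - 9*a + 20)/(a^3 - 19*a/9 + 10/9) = 9*(a^2 - 9*a + 20)/(9*a^3 - 19*a + 10)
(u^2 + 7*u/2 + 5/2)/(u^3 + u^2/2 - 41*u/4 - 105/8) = 4*(u + 1)/(4*u^2 - 8*u - 21)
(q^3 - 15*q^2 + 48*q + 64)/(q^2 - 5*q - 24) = (q^2 - 7*q - 8)/(q + 3)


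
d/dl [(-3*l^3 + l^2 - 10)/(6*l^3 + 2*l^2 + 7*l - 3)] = 2*(-6*l^4 - 21*l^3 + 107*l^2 + 17*l + 35)/(36*l^6 + 24*l^5 + 88*l^4 - 8*l^3 + 37*l^2 - 42*l + 9)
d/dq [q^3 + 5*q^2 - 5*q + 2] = 3*q^2 + 10*q - 5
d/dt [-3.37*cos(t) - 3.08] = 3.37*sin(t)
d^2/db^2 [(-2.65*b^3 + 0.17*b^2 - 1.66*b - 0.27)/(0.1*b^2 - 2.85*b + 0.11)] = (-5.55111512312578e-17*b^5 - 42.92725*b^3 + 4.95723*b^2 + 0.378869999999999*b - 5.416916)/(0.001*b^6 - 0.0855*b^5 + 2.44005*b^4 - 23.337225*b^3 + 2.684055*b^2 - 0.103455*b + 0.001331)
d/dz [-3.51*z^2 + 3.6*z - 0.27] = 3.6 - 7.02*z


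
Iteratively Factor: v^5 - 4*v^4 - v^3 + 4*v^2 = (v + 1)*(v^4 - 5*v^3 + 4*v^2) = v*(v + 1)*(v^3 - 5*v^2 + 4*v) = v*(v - 4)*(v + 1)*(v^2 - v) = v*(v - 4)*(v - 1)*(v + 1)*(v)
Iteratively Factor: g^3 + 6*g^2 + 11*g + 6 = (g + 2)*(g^2 + 4*g + 3) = (g + 2)*(g + 3)*(g + 1)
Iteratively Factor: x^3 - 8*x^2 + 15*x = (x - 5)*(x^2 - 3*x) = x*(x - 5)*(x - 3)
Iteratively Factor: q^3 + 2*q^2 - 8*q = (q)*(q^2 + 2*q - 8) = q*(q + 4)*(q - 2)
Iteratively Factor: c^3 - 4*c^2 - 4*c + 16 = (c - 2)*(c^2 - 2*c - 8) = (c - 4)*(c - 2)*(c + 2)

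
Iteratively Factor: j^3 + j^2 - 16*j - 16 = (j - 4)*(j^2 + 5*j + 4) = (j - 4)*(j + 4)*(j + 1)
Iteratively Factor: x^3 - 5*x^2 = (x)*(x^2 - 5*x) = x^2*(x - 5)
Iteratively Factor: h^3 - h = (h)*(h^2 - 1) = h*(h + 1)*(h - 1)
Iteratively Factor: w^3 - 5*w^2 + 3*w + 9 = (w - 3)*(w^2 - 2*w - 3) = (w - 3)^2*(w + 1)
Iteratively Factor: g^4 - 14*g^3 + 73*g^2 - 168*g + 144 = (g - 3)*(g^3 - 11*g^2 + 40*g - 48) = (g - 4)*(g - 3)*(g^2 - 7*g + 12) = (g - 4)*(g - 3)^2*(g - 4)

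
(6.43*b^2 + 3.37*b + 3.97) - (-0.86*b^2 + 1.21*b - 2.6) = 7.29*b^2 + 2.16*b + 6.57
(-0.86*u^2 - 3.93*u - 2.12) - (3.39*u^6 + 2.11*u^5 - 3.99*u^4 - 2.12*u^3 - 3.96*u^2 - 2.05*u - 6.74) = -3.39*u^6 - 2.11*u^5 + 3.99*u^4 + 2.12*u^3 + 3.1*u^2 - 1.88*u + 4.62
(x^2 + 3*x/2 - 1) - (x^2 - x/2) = 2*x - 1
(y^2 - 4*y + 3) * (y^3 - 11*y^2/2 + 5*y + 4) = y^5 - 19*y^4/2 + 30*y^3 - 65*y^2/2 - y + 12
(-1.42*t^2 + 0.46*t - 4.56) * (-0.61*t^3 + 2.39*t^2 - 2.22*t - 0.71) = 0.8662*t^5 - 3.6744*t^4 + 7.0334*t^3 - 10.9114*t^2 + 9.7966*t + 3.2376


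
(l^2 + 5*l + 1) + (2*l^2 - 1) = 3*l^2 + 5*l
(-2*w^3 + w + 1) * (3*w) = -6*w^4 + 3*w^2 + 3*w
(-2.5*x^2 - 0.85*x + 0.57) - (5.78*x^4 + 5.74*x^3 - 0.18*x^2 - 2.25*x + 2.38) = -5.78*x^4 - 5.74*x^3 - 2.32*x^2 + 1.4*x - 1.81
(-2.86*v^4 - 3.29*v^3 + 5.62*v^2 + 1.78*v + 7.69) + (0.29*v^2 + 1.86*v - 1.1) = -2.86*v^4 - 3.29*v^3 + 5.91*v^2 + 3.64*v + 6.59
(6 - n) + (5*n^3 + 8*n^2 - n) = 5*n^3 + 8*n^2 - 2*n + 6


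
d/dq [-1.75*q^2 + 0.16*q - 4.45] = 0.16 - 3.5*q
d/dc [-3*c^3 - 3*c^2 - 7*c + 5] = -9*c^2 - 6*c - 7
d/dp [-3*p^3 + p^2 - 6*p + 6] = -9*p^2 + 2*p - 6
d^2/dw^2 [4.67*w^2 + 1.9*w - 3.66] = 9.34000000000000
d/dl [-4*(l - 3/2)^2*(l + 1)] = -12*l^2 + 16*l + 3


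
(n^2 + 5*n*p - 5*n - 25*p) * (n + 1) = n^3 + 5*n^2*p - 4*n^2 - 20*n*p - 5*n - 25*p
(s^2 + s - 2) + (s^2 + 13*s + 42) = 2*s^2 + 14*s + 40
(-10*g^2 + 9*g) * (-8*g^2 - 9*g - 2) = 80*g^4 + 18*g^3 - 61*g^2 - 18*g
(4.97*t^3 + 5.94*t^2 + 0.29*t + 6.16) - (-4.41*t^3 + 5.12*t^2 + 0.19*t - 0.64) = 9.38*t^3 + 0.82*t^2 + 0.1*t + 6.8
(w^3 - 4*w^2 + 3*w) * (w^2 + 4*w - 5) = w^5 - 18*w^3 + 32*w^2 - 15*w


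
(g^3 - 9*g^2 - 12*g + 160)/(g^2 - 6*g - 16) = (g^2 - g - 20)/(g + 2)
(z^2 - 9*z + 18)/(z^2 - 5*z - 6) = (z - 3)/(z + 1)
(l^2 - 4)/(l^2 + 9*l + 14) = (l - 2)/(l + 7)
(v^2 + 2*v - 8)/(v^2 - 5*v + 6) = (v + 4)/(v - 3)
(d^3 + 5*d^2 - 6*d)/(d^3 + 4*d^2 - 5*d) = (d + 6)/(d + 5)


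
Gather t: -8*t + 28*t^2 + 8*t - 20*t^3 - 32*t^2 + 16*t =-20*t^3 - 4*t^2 + 16*t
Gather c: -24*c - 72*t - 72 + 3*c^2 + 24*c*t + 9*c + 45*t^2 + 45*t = 3*c^2 + c*(24*t - 15) + 45*t^2 - 27*t - 72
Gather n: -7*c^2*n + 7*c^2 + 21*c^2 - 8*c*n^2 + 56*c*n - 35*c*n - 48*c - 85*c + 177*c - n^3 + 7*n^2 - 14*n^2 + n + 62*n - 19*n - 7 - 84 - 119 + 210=28*c^2 + 44*c - n^3 + n^2*(-8*c - 7) + n*(-7*c^2 + 21*c + 44)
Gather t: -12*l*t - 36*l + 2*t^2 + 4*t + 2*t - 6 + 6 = -36*l + 2*t^2 + t*(6 - 12*l)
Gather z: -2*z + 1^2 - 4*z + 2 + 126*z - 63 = 120*z - 60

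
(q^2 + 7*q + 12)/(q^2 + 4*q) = (q + 3)/q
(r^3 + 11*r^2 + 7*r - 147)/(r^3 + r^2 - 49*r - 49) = (r^2 + 4*r - 21)/(r^2 - 6*r - 7)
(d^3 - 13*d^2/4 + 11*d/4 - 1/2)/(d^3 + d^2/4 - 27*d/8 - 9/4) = 2*(4*d^2 - 5*d + 1)/(8*d^2 + 18*d + 9)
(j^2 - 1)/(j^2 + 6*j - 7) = (j + 1)/(j + 7)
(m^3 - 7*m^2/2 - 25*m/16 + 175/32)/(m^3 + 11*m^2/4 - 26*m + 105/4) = (8*m^2 - 18*m - 35)/(8*(m^2 + 4*m - 21))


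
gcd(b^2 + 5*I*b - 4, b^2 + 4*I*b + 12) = 1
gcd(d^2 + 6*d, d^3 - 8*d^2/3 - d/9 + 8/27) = 1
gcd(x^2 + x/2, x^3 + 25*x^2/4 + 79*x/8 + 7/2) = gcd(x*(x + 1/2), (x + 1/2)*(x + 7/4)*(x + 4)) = x + 1/2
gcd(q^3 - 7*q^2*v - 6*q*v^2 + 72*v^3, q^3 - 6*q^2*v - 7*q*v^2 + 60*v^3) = q^2 - q*v - 12*v^2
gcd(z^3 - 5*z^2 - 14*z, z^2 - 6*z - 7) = z - 7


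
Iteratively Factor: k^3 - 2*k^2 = (k)*(k^2 - 2*k) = k^2*(k - 2)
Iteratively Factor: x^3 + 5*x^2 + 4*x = (x)*(x^2 + 5*x + 4) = x*(x + 4)*(x + 1)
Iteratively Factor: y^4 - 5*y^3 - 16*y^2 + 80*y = (y - 4)*(y^3 - y^2 - 20*y) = (y - 4)*(y + 4)*(y^2 - 5*y) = y*(y - 4)*(y + 4)*(y - 5)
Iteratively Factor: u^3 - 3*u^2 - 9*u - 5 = (u - 5)*(u^2 + 2*u + 1) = (u - 5)*(u + 1)*(u + 1)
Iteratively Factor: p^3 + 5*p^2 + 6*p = (p)*(p^2 + 5*p + 6) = p*(p + 2)*(p + 3)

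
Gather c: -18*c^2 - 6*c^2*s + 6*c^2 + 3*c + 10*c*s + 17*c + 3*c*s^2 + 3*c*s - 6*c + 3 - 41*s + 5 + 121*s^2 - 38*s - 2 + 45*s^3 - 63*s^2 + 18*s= c^2*(-6*s - 12) + c*(3*s^2 + 13*s + 14) + 45*s^3 + 58*s^2 - 61*s + 6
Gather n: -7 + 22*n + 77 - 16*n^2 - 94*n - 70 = -16*n^2 - 72*n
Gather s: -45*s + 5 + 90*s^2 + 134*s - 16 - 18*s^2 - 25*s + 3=72*s^2 + 64*s - 8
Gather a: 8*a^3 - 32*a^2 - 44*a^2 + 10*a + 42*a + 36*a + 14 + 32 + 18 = 8*a^3 - 76*a^2 + 88*a + 64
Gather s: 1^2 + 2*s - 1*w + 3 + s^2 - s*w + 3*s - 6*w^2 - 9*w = s^2 + s*(5 - w) - 6*w^2 - 10*w + 4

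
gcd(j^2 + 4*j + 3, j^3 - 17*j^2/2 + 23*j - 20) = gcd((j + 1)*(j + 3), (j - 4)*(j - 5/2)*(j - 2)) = 1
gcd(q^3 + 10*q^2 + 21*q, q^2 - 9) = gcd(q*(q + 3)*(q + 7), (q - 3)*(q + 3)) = q + 3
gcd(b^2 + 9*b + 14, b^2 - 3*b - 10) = b + 2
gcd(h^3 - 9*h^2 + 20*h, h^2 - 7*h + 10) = h - 5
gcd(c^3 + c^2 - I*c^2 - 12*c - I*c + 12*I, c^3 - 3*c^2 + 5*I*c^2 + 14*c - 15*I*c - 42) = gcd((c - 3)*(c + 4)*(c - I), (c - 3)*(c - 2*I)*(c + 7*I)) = c - 3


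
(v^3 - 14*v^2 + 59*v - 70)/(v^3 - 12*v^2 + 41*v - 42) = (v - 5)/(v - 3)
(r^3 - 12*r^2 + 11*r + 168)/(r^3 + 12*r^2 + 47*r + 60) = (r^2 - 15*r + 56)/(r^2 + 9*r + 20)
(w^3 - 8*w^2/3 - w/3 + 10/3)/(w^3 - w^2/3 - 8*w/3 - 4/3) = (3*w - 5)/(3*w + 2)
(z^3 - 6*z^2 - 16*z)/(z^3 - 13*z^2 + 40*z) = (z + 2)/(z - 5)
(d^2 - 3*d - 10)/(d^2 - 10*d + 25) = (d + 2)/(d - 5)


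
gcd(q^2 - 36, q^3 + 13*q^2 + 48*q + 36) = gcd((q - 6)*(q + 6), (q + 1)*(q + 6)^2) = q + 6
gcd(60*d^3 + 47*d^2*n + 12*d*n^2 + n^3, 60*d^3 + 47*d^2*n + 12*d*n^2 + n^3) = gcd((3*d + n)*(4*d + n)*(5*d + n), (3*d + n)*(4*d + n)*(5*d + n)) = 60*d^3 + 47*d^2*n + 12*d*n^2 + n^3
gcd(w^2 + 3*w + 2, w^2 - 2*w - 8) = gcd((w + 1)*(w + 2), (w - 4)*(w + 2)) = w + 2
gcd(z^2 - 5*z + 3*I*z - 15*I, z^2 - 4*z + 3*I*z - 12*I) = z + 3*I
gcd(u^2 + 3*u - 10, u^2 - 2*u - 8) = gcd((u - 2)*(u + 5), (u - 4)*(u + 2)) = 1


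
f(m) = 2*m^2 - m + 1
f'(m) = 4*m - 1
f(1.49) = 3.95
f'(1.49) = 4.96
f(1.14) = 2.46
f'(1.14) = 3.56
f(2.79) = 13.78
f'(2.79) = 10.16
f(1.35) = 3.30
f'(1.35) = 4.40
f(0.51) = 1.01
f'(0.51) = 1.04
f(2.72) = 13.08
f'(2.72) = 9.88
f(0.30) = 0.88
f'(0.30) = 0.20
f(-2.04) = 11.36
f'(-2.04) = -9.16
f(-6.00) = 79.00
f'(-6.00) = -25.00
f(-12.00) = 301.00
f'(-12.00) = -49.00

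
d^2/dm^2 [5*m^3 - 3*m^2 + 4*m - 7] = 30*m - 6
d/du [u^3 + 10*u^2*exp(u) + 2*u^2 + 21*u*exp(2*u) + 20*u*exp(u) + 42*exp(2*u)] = 10*u^2*exp(u) + 3*u^2 + 42*u*exp(2*u) + 40*u*exp(u) + 4*u + 105*exp(2*u) + 20*exp(u)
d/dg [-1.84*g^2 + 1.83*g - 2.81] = 1.83 - 3.68*g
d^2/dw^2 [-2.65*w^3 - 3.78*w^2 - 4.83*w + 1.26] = -15.9*w - 7.56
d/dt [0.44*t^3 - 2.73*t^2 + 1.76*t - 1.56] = 1.32*t^2 - 5.46*t + 1.76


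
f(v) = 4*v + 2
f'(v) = 4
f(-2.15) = -6.60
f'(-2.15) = 4.00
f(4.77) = 21.08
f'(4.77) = 4.00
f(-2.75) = -9.00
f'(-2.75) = 4.00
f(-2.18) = -6.72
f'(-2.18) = 4.00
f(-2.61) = -8.44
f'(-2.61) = 4.00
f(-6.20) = -22.80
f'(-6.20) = 4.00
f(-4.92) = -17.68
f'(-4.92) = 4.00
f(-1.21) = -2.84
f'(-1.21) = 4.00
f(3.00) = 14.00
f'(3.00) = 4.00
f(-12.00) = -46.00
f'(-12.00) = 4.00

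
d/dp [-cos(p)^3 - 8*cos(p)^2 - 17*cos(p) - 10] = (3*cos(p)^2 + 16*cos(p) + 17)*sin(p)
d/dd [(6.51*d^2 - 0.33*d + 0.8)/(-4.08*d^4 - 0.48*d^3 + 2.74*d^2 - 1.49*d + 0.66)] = (53.1216*d^5 - 0.9144*d^4 + 12.7392*d^3 - 7.6437*d^2 + 4.2092*d + 0.9742)/(16.6464*d^8 + 3.9168*d^7 - 22.128*d^6 + 9.528*d^5 + 3.5524*d^4 - 8.7988*d^3 + 5.8369*d^2 - 1.9668*d + 0.4356)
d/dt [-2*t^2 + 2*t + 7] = 2 - 4*t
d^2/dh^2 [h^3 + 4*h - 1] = 6*h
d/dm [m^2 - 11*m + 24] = 2*m - 11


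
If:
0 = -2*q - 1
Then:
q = -1/2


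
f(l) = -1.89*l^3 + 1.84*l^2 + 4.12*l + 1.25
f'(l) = -5.67*l^2 + 3.68*l + 4.12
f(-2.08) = 17.65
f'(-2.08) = -28.07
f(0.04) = 1.42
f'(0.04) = 4.26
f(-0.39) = 0.04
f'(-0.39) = 1.82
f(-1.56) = 6.48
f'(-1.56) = -15.42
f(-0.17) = 0.61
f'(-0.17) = 3.33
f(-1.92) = 13.50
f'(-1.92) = -23.85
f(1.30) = 5.56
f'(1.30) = -0.68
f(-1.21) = 2.31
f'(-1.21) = -8.63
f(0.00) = 1.25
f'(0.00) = 4.12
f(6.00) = -316.03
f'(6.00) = -177.92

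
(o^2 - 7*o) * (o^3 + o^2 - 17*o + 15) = o^5 - 6*o^4 - 24*o^3 + 134*o^2 - 105*o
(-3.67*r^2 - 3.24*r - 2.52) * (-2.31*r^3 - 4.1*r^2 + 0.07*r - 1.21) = 8.4777*r^5 + 22.5314*r^4 + 18.8483*r^3 + 14.5459*r^2 + 3.744*r + 3.0492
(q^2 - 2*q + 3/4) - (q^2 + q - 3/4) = 3/2 - 3*q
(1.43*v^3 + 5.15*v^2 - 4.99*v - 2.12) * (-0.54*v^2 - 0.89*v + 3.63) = -0.7722*v^5 - 4.0537*v^4 + 3.302*v^3 + 24.2804*v^2 - 16.2269*v - 7.6956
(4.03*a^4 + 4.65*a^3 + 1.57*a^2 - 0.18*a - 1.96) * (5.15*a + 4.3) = 20.7545*a^5 + 41.2765*a^4 + 28.0805*a^3 + 5.824*a^2 - 10.868*a - 8.428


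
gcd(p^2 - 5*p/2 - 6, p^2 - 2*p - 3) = 1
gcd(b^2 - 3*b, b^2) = b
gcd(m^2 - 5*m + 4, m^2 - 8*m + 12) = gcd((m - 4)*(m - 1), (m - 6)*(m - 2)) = 1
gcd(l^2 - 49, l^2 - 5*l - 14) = l - 7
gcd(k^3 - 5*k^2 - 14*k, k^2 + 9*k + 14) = k + 2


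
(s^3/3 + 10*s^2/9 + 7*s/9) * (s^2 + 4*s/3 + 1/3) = s^5/3 + 14*s^4/9 + 64*s^3/27 + 38*s^2/27 + 7*s/27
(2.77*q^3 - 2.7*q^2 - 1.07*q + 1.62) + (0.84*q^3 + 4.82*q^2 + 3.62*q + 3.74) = 3.61*q^3 + 2.12*q^2 + 2.55*q + 5.36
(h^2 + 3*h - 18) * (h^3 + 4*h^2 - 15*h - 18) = h^5 + 7*h^4 - 21*h^3 - 135*h^2 + 216*h + 324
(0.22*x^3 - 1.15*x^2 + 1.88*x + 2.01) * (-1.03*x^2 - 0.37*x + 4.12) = -0.2266*x^5 + 1.1031*x^4 - 0.6045*x^3 - 7.5039*x^2 + 7.0019*x + 8.2812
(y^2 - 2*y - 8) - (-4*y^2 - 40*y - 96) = 5*y^2 + 38*y + 88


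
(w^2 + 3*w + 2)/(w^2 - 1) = (w + 2)/(w - 1)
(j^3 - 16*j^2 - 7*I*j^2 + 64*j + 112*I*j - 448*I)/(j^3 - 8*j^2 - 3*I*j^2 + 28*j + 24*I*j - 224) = (j - 8)/(j + 4*I)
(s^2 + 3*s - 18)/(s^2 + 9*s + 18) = (s - 3)/(s + 3)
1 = 1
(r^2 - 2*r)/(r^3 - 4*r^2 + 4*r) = 1/(r - 2)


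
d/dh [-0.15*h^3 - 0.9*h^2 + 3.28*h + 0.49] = -0.45*h^2 - 1.8*h + 3.28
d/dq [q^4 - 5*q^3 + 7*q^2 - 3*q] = 4*q^3 - 15*q^2 + 14*q - 3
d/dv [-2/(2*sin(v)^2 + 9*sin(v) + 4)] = 2*(4*sin(v) + 9)*cos(v)/(2*sin(v)^2 + 9*sin(v) + 4)^2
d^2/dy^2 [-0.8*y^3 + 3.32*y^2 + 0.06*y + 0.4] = 6.64 - 4.8*y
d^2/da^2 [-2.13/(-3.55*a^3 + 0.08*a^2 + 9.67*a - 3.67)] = ((0.3408 - 45.369*a)*(3.55*a^3 - 0.08*a^2 - 9.67*a + 3.67) + 2.13*(-21.3*a^2 + 0.32*a + 19.34)*(-10.65*a^2 + 0.16*a + 9.67))/(3.55*a^3 - 0.08*a^2 - 9.67*a + 3.67)^3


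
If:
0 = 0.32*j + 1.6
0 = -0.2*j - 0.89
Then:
No Solution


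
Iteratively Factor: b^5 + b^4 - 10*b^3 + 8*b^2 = (b - 2)*(b^4 + 3*b^3 - 4*b^2) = b*(b - 2)*(b^3 + 3*b^2 - 4*b) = b^2*(b - 2)*(b^2 + 3*b - 4) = b^2*(b - 2)*(b - 1)*(b + 4)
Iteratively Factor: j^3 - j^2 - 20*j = (j)*(j^2 - j - 20) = j*(j + 4)*(j - 5)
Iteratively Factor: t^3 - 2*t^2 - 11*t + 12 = (t - 4)*(t^2 + 2*t - 3) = (t - 4)*(t - 1)*(t + 3)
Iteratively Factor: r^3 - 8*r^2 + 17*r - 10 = (r - 1)*(r^2 - 7*r + 10) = (r - 2)*(r - 1)*(r - 5)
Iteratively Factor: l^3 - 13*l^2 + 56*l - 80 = (l - 4)*(l^2 - 9*l + 20) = (l - 5)*(l - 4)*(l - 4)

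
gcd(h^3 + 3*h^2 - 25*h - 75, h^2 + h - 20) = h + 5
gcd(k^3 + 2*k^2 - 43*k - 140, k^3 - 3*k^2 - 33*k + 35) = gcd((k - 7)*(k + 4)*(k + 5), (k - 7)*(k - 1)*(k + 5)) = k^2 - 2*k - 35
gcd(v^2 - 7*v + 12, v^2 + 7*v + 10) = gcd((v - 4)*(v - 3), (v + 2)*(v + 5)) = 1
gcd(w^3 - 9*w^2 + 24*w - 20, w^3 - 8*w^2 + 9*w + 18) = 1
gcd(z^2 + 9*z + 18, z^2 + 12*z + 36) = z + 6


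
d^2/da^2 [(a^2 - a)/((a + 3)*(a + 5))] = 6*(-3*a^3 - 15*a^2 + 15*a + 115)/(a^6 + 24*a^5 + 237*a^4 + 1232*a^3 + 3555*a^2 + 5400*a + 3375)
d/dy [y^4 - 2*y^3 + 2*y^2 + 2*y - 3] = 4*y^3 - 6*y^2 + 4*y + 2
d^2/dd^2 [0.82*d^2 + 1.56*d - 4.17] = 1.64000000000000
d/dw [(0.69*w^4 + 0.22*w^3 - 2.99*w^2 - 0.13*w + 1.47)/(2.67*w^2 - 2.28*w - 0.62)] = (3.6846*w^5 - 4.1322*w^4 - 2.7144*w^3 + 6.7551*w^2 - 4.1422*w + 3.4322)/(7.1289*w^4 - 12.1752*w^3 + 1.8876*w^2 + 2.8272*w + 0.3844)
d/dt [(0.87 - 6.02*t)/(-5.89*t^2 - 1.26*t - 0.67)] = (-35.4578*t^2 + 10.2486*t + 5.1296)/(34.6921*t^4 + 14.8428*t^3 + 9.4802*t^2 + 1.6884*t + 0.4489)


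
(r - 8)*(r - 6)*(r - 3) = r^3 - 17*r^2 + 90*r - 144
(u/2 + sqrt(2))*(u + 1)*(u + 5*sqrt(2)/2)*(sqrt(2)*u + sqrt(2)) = sqrt(2)*u^4/2 + sqrt(2)*u^3 + 9*u^3/2 + 11*sqrt(2)*u^2/2 + 9*u^2 + 9*u/2 + 10*sqrt(2)*u + 5*sqrt(2)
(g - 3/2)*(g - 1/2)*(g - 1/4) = g^3 - 9*g^2/4 + 5*g/4 - 3/16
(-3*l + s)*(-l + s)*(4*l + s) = 12*l^3 - 13*l^2*s + s^3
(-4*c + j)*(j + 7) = -4*c*j - 28*c + j^2 + 7*j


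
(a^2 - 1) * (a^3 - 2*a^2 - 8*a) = a^5 - 2*a^4 - 9*a^3 + 2*a^2 + 8*a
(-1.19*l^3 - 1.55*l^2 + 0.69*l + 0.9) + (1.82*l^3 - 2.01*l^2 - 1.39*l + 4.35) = 0.63*l^3 - 3.56*l^2 - 0.7*l + 5.25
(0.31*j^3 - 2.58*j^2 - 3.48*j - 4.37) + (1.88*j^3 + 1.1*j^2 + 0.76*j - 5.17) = 2.19*j^3 - 1.48*j^2 - 2.72*j - 9.54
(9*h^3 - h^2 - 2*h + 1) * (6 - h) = -9*h^4 + 55*h^3 - 4*h^2 - 13*h + 6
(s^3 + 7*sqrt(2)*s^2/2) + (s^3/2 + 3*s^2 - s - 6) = 3*s^3/2 + 3*s^2 + 7*sqrt(2)*s^2/2 - s - 6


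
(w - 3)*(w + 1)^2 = w^3 - w^2 - 5*w - 3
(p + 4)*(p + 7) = p^2 + 11*p + 28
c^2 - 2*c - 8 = (c - 4)*(c + 2)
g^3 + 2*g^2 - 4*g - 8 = (g - 2)*(g + 2)^2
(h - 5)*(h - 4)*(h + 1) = h^3 - 8*h^2 + 11*h + 20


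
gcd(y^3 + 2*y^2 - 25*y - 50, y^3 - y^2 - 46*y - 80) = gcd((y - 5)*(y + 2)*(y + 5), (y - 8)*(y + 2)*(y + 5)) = y^2 + 7*y + 10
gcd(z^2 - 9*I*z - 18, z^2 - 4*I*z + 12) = z - 6*I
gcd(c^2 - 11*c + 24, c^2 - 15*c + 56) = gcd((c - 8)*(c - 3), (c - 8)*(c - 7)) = c - 8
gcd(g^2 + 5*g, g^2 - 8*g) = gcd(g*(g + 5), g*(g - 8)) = g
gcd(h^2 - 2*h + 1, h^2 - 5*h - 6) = 1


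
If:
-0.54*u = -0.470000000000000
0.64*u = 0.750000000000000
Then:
No Solution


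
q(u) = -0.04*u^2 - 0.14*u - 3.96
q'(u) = -0.08*u - 0.14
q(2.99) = -4.74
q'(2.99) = -0.38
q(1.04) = -4.15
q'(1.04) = -0.22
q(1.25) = -4.20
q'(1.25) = -0.24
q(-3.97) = -4.03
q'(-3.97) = 0.18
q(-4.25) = -4.09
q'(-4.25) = 0.20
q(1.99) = -4.40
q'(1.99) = -0.30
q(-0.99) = -3.86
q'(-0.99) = -0.06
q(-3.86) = -4.02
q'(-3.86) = 0.17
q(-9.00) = -5.94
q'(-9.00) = 0.58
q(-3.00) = -3.90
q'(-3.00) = 0.10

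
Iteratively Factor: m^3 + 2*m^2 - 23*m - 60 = (m + 4)*(m^2 - 2*m - 15) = (m - 5)*(m + 4)*(m + 3)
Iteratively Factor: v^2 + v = (v)*(v + 1)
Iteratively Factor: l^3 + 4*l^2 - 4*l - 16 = (l - 2)*(l^2 + 6*l + 8) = (l - 2)*(l + 2)*(l + 4)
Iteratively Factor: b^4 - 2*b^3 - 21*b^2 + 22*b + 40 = (b + 4)*(b^3 - 6*b^2 + 3*b + 10) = (b + 1)*(b + 4)*(b^2 - 7*b + 10) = (b - 5)*(b + 1)*(b + 4)*(b - 2)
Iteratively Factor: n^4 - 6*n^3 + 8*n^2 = (n)*(n^3 - 6*n^2 + 8*n) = n*(n - 2)*(n^2 - 4*n) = n*(n - 4)*(n - 2)*(n)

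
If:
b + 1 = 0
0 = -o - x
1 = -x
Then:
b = -1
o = 1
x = -1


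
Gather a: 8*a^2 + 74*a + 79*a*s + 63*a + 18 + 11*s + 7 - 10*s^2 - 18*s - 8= 8*a^2 + a*(79*s + 137) - 10*s^2 - 7*s + 17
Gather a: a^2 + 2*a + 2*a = a^2 + 4*a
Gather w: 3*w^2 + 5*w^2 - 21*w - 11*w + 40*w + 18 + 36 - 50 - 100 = 8*w^2 + 8*w - 96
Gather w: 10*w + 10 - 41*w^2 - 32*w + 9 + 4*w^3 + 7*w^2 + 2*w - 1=4*w^3 - 34*w^2 - 20*w + 18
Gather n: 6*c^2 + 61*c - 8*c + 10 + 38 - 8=6*c^2 + 53*c + 40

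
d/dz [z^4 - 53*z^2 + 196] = 4*z^3 - 106*z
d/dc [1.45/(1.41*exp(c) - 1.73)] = -2.0445*exp(c)/(1.41*exp(c) - 1.73)^2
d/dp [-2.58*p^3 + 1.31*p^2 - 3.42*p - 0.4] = -7.74*p^2 + 2.62*p - 3.42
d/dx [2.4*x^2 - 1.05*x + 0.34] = 4.8*x - 1.05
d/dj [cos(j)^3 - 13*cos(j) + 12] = (13 - 3*cos(j)^2)*sin(j)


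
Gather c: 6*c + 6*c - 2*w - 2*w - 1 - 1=12*c - 4*w - 2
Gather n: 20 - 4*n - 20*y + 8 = -4*n - 20*y + 28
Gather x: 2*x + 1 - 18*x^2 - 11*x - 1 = -18*x^2 - 9*x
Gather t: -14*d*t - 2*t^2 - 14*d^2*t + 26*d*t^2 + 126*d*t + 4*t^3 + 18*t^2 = 4*t^3 + t^2*(26*d + 16) + t*(-14*d^2 + 112*d)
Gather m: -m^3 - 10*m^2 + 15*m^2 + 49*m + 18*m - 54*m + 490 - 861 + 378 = -m^3 + 5*m^2 + 13*m + 7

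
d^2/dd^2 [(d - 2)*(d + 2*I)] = 2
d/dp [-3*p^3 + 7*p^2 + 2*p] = -9*p^2 + 14*p + 2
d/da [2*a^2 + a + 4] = 4*a + 1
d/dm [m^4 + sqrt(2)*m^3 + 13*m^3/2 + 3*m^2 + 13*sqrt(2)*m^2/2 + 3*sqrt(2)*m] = 4*m^3 + 3*sqrt(2)*m^2 + 39*m^2/2 + 6*m + 13*sqrt(2)*m + 3*sqrt(2)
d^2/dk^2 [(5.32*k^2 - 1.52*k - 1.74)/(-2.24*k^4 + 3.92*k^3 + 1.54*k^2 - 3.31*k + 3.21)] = (-160.161792*k^8 + 371.80416*k^7 - 239.138816*k^6 + 123.658752000001*k^5 - 1131.993408*k^4 + 1367.871568*k^3 - 32.290272*k^2 - 229.669272*k - 56.411124)/(11.239424*k^12 - 59.006976*k^11 + 80.080896*k^10 + 70.723072*k^9 - 277.761792*k^8 + 225.307488*k^7 + 108.32444*k^6 - 364.36386*k^5 + 245.690214*k^4 + 13.264399*k^3 - 153.112185*k^2 + 102.319713*k - 33.076161)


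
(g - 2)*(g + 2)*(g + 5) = g^3 + 5*g^2 - 4*g - 20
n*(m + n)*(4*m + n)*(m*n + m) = 4*m^3*n^2 + 4*m^3*n + 5*m^2*n^3 + 5*m^2*n^2 + m*n^4 + m*n^3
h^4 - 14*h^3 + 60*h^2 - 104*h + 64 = (h - 8)*(h - 2)^3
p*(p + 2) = p^2 + 2*p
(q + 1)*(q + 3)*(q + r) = q^3 + q^2*r + 4*q^2 + 4*q*r + 3*q + 3*r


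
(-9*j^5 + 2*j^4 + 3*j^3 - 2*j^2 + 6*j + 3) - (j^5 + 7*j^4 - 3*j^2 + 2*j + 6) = -10*j^5 - 5*j^4 + 3*j^3 + j^2 + 4*j - 3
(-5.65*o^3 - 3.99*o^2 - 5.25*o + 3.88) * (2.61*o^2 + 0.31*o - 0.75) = -14.7465*o^5 - 12.1654*o^4 - 10.7019*o^3 + 11.4918*o^2 + 5.1403*o - 2.91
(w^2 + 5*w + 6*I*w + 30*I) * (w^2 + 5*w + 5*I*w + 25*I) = w^4 + 10*w^3 + 11*I*w^3 - 5*w^2 + 110*I*w^2 - 300*w + 275*I*w - 750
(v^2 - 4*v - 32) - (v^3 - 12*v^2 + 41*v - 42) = -v^3 + 13*v^2 - 45*v + 10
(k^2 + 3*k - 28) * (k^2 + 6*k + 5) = k^4 + 9*k^3 - 5*k^2 - 153*k - 140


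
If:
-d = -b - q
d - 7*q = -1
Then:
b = 6*q - 1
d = 7*q - 1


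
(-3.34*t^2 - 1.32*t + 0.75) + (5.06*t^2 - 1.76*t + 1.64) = 1.72*t^2 - 3.08*t + 2.39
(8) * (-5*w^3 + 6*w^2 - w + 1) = -40*w^3 + 48*w^2 - 8*w + 8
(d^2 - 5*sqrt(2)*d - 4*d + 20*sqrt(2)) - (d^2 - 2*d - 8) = -5*sqrt(2)*d - 2*d + 8 + 20*sqrt(2)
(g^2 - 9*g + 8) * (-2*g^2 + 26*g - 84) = -2*g^4 + 44*g^3 - 334*g^2 + 964*g - 672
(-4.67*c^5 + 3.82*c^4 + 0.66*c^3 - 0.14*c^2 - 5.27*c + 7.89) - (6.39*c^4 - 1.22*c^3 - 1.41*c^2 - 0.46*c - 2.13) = -4.67*c^5 - 2.57*c^4 + 1.88*c^3 + 1.27*c^2 - 4.81*c + 10.02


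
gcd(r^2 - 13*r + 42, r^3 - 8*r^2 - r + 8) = 1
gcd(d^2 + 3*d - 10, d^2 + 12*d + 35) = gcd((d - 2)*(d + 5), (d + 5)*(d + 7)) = d + 5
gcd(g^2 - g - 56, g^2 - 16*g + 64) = g - 8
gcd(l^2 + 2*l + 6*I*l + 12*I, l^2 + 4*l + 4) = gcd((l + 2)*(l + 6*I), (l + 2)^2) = l + 2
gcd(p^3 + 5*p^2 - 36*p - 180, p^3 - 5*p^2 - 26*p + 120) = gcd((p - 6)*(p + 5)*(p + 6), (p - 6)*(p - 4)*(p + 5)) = p^2 - p - 30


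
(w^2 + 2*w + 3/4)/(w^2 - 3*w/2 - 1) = (w + 3/2)/(w - 2)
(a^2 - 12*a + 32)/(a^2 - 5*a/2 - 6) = 2*(a - 8)/(2*a + 3)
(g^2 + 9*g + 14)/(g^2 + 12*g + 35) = (g + 2)/(g + 5)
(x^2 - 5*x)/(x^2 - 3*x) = (x - 5)/(x - 3)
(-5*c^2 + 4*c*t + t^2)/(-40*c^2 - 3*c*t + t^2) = (-c + t)/(-8*c + t)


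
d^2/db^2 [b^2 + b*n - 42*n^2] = 2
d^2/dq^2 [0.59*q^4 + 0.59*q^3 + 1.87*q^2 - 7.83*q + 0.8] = 7.08*q^2 + 3.54*q + 3.74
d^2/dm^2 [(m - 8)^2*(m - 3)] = 6*m - 38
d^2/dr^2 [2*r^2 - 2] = 4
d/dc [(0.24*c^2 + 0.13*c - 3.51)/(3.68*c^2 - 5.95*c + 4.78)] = (-1.9064*c^2 + 28.128*c - 20.2631)/(13.5424*c^4 - 43.792*c^3 + 70.5833*c^2 - 56.882*c + 22.8484)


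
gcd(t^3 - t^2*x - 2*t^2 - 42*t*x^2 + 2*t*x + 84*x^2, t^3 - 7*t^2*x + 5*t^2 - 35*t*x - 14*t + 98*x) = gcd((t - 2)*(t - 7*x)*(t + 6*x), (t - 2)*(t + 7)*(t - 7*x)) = -t^2 + 7*t*x + 2*t - 14*x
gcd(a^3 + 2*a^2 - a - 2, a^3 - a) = a^2 - 1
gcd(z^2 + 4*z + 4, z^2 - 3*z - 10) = z + 2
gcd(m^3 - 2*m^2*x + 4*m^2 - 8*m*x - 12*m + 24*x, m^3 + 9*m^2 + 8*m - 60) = m^2 + 4*m - 12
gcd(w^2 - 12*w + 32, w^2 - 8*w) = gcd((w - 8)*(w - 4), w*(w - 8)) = w - 8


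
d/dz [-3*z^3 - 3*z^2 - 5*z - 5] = -9*z^2 - 6*z - 5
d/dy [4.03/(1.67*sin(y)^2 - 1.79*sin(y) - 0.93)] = (7.2137 - 13.4602*sin(y))*cos(y)/(-1.67*sin(y)^2 + 1.79*sin(y) + 0.93)^2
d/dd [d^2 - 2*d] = 2*d - 2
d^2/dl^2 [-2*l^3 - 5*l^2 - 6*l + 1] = -12*l - 10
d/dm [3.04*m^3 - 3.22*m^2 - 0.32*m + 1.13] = 9.12*m^2 - 6.44*m - 0.32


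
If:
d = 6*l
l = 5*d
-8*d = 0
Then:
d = 0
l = 0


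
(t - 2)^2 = t^2 - 4*t + 4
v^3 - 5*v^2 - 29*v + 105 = (v - 7)*(v - 3)*(v + 5)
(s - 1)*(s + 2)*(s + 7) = s^3 + 8*s^2 + 5*s - 14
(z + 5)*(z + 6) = z^2 + 11*z + 30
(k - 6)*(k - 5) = k^2 - 11*k + 30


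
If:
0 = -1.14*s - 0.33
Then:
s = -0.29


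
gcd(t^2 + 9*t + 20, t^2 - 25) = t + 5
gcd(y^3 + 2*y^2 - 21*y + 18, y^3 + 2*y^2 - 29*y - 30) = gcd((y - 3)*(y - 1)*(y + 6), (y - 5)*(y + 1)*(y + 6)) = y + 6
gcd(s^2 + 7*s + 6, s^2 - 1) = s + 1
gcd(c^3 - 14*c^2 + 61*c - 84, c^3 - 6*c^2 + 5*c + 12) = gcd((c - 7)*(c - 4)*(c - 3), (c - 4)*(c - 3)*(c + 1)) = c^2 - 7*c + 12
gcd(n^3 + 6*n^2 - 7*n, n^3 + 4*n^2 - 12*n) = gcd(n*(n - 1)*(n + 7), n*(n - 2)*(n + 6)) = n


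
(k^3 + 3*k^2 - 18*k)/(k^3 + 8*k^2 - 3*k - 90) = k/(k + 5)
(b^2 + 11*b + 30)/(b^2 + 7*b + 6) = (b + 5)/(b + 1)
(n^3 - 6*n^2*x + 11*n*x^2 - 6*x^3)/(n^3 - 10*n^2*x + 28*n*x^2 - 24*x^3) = (n^2 - 4*n*x + 3*x^2)/(n^2 - 8*n*x + 12*x^2)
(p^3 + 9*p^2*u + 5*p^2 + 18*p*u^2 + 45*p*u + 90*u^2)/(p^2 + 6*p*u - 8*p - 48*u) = (p^2 + 3*p*u + 5*p + 15*u)/(p - 8)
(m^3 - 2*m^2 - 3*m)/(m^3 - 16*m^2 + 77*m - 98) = m*(m^2 - 2*m - 3)/(m^3 - 16*m^2 + 77*m - 98)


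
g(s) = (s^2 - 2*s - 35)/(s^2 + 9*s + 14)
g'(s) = (-2*s - 9)*(s^2 - 2*s - 35)/(s^2 + 9*s + 14)^2 + (2*s - 2)/(s^2 + 9*s + 14)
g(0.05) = -2.43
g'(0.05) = 1.40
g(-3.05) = 4.73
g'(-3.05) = 5.26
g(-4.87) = 0.25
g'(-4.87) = 1.89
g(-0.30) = -3.01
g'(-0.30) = 1.99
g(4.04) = -0.40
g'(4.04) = 0.19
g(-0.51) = -3.49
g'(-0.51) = 2.57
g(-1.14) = -6.23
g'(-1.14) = 7.46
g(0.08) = -2.39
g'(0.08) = 1.36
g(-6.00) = -3.25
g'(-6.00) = 5.94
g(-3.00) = 5.00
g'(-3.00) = 5.75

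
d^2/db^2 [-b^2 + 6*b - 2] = -2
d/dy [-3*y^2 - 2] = -6*y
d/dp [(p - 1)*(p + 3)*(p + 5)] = 3*p^2 + 14*p + 7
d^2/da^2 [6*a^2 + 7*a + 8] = 12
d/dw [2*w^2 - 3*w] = 4*w - 3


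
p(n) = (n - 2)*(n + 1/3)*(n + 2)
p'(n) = (n - 2)*(n + 1/3) + (n - 2)*(n + 2) + (n + 1/3)*(n + 2)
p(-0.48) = 0.55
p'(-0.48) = -3.63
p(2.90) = 14.26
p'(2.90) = 23.16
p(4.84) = 100.50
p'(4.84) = 69.50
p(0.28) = -2.41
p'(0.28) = -3.58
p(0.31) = -2.51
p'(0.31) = -3.51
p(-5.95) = -176.38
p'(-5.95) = 98.24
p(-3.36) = -22.06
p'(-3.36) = 27.63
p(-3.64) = -30.59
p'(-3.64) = 33.32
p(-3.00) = -13.33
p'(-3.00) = 21.00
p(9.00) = 718.67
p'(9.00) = 245.00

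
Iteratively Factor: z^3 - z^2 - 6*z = (z)*(z^2 - z - 6) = z*(z - 3)*(z + 2)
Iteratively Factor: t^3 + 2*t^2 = (t)*(t^2 + 2*t) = t*(t + 2)*(t)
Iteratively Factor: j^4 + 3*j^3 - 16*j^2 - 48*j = (j - 4)*(j^3 + 7*j^2 + 12*j) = (j - 4)*(j + 4)*(j^2 + 3*j) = (j - 4)*(j + 3)*(j + 4)*(j)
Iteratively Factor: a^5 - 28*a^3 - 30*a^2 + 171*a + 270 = (a + 3)*(a^4 - 3*a^3 - 19*a^2 + 27*a + 90) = (a + 2)*(a + 3)*(a^3 - 5*a^2 - 9*a + 45) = (a - 5)*(a + 2)*(a + 3)*(a^2 - 9) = (a - 5)*(a + 2)*(a + 3)^2*(a - 3)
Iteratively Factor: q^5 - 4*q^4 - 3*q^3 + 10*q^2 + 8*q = (q + 1)*(q^4 - 5*q^3 + 2*q^2 + 8*q) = (q - 4)*(q + 1)*(q^3 - q^2 - 2*q) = q*(q - 4)*(q + 1)*(q^2 - q - 2) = q*(q - 4)*(q - 2)*(q + 1)*(q + 1)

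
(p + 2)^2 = p^2 + 4*p + 4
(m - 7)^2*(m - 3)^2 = m^4 - 20*m^3 + 142*m^2 - 420*m + 441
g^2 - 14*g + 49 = (g - 7)^2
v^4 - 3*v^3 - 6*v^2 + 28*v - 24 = (v - 2)^3*(v + 3)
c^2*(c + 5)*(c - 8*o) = c^4 - 8*c^3*o + 5*c^3 - 40*c^2*o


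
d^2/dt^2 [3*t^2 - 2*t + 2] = 6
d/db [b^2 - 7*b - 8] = 2*b - 7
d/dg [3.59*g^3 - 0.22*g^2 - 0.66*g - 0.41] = 10.77*g^2 - 0.44*g - 0.66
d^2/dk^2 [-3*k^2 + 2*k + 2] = -6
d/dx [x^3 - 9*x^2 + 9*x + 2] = 3*x^2 - 18*x + 9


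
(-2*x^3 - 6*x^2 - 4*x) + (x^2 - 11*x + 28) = -2*x^3 - 5*x^2 - 15*x + 28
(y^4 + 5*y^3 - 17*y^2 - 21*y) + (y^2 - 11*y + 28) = y^4 + 5*y^3 - 16*y^2 - 32*y + 28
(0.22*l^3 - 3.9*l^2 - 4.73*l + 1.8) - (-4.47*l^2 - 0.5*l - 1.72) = 0.22*l^3 + 0.57*l^2 - 4.23*l + 3.52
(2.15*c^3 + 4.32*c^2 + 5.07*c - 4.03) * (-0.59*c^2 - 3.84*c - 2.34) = -1.2685*c^5 - 10.8048*c^4 - 24.6111*c^3 - 27.1999*c^2 + 3.6114*c + 9.4302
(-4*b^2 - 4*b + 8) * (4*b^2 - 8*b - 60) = -16*b^4 + 16*b^3 + 304*b^2 + 176*b - 480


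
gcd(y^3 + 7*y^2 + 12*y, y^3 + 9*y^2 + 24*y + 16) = y + 4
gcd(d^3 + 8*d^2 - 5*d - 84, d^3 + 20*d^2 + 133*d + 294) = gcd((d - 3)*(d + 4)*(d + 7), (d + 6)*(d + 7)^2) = d + 7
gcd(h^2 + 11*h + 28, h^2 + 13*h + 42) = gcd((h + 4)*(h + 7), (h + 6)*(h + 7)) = h + 7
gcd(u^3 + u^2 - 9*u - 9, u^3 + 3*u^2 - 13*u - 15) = u^2 - 2*u - 3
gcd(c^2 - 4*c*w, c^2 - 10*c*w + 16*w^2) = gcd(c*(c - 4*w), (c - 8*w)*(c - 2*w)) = 1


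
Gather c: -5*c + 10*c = 5*c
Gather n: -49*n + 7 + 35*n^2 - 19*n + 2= 35*n^2 - 68*n + 9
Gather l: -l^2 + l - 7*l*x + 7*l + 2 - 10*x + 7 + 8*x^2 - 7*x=-l^2 + l*(8 - 7*x) + 8*x^2 - 17*x + 9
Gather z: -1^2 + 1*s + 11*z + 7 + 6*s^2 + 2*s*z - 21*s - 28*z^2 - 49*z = 6*s^2 - 20*s - 28*z^2 + z*(2*s - 38) + 6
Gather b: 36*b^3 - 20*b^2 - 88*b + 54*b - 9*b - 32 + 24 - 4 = 36*b^3 - 20*b^2 - 43*b - 12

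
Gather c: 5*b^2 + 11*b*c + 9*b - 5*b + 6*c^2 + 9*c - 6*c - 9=5*b^2 + 4*b + 6*c^2 + c*(11*b + 3) - 9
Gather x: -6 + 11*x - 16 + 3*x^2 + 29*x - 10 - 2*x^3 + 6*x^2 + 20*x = -2*x^3 + 9*x^2 + 60*x - 32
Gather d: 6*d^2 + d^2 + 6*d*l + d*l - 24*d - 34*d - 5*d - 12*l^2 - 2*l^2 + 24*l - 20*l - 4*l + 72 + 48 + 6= 7*d^2 + d*(7*l - 63) - 14*l^2 + 126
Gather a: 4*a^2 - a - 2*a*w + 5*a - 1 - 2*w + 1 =4*a^2 + a*(4 - 2*w) - 2*w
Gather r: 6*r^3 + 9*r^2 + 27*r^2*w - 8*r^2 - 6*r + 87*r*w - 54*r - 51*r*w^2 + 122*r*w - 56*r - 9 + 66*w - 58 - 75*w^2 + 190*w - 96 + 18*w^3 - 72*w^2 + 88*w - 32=6*r^3 + r^2*(27*w + 1) + r*(-51*w^2 + 209*w - 116) + 18*w^3 - 147*w^2 + 344*w - 195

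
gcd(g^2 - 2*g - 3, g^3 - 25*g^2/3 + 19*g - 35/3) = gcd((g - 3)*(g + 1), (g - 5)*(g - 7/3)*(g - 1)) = 1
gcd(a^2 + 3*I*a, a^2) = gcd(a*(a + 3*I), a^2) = a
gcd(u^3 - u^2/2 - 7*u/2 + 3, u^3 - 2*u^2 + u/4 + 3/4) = u^2 - 5*u/2 + 3/2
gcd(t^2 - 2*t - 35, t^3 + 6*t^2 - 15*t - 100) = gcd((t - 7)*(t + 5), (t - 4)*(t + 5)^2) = t + 5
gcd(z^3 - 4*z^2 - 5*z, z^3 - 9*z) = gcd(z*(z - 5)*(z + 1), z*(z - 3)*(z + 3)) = z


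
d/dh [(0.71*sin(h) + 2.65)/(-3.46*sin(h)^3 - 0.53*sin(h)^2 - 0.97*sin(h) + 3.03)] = (4.9132*sin(h)^3 + 27.8833*sin(h)^2 + 2.809*sin(h) + 4.7218)*cos(h)/(11.9716*sin(h)^6 + 3.6676*sin(h)^5 + 6.9933*sin(h)^4 - 19.9394*sin(h)^3 - 2.2709*sin(h)^2 - 5.8782*sin(h) + 9.1809)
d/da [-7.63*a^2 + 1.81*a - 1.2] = 1.81 - 15.26*a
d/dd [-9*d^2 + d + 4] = 1 - 18*d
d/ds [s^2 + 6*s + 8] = 2*s + 6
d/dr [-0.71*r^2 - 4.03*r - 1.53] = -1.42*r - 4.03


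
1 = 1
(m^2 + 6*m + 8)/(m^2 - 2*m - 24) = (m + 2)/(m - 6)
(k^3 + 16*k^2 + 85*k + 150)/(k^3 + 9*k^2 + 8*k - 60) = (k + 5)/(k - 2)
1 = 1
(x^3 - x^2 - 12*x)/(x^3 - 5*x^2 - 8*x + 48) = x/(x - 4)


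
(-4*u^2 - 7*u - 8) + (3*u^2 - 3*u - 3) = -u^2 - 10*u - 11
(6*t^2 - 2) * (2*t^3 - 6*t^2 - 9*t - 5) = 12*t^5 - 36*t^4 - 58*t^3 - 18*t^2 + 18*t + 10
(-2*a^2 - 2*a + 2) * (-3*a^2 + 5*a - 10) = 6*a^4 - 4*a^3 + 4*a^2 + 30*a - 20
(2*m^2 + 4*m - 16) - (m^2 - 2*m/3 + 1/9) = m^2 + 14*m/3 - 145/9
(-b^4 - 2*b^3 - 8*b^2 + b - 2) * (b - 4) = -b^5 + 2*b^4 + 33*b^2 - 6*b + 8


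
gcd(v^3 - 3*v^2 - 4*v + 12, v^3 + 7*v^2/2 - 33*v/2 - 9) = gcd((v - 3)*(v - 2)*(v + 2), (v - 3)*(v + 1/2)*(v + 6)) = v - 3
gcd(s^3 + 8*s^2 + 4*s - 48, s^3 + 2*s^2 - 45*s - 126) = s + 6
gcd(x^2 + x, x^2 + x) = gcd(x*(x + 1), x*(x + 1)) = x^2 + x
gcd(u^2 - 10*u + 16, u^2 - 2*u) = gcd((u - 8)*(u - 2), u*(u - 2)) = u - 2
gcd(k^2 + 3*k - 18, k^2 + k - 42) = 1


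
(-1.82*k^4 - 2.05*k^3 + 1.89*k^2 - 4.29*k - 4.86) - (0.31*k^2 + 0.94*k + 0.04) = -1.82*k^4 - 2.05*k^3 + 1.58*k^2 - 5.23*k - 4.9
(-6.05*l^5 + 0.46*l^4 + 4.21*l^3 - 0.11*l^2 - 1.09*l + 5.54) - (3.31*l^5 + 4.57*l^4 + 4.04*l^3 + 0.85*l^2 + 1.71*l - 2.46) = -9.36*l^5 - 4.11*l^4 + 0.17*l^3 - 0.96*l^2 - 2.8*l + 8.0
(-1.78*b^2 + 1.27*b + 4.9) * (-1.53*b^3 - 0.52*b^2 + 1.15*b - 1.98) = 2.7234*b^5 - 1.0175*b^4 - 10.2044*b^3 + 2.4369*b^2 + 3.1204*b - 9.702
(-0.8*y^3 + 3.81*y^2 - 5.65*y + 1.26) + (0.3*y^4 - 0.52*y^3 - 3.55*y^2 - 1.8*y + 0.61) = 0.3*y^4 - 1.32*y^3 + 0.26*y^2 - 7.45*y + 1.87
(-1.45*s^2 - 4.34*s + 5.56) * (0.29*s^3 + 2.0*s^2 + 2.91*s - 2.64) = -0.4205*s^5 - 4.1586*s^4 - 11.2871*s^3 + 2.3186*s^2 + 27.6372*s - 14.6784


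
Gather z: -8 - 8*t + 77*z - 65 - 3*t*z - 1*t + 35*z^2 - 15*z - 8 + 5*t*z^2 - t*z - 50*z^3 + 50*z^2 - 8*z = -9*t - 50*z^3 + z^2*(5*t + 85) + z*(54 - 4*t) - 81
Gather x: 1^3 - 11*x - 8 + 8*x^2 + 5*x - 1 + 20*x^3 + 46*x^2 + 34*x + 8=20*x^3 + 54*x^2 + 28*x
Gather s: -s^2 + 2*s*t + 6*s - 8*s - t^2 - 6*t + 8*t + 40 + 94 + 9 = -s^2 + s*(2*t - 2) - t^2 + 2*t + 143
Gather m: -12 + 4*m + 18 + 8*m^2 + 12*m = 8*m^2 + 16*m + 6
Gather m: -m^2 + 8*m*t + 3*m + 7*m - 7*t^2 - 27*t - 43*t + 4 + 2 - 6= -m^2 + m*(8*t + 10) - 7*t^2 - 70*t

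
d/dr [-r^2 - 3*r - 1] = -2*r - 3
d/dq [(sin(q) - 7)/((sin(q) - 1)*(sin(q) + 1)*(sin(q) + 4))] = (-2*sin(q)^3 + 17*sin(q)^2 + 56*sin(q) - 11)/((sin(q) + 4)^2*cos(q)^3)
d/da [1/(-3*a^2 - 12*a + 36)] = 2*(a + 2)/(3*(a^2 + 4*a - 12)^2)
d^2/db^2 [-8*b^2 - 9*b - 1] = -16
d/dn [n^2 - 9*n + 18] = 2*n - 9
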